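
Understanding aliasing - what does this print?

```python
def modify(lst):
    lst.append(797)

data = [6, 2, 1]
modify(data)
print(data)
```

Key concept: function modifies passed list.
Step by step:
`data = [6, 2, 1]` → data = [6, 2, 1]
`modify(data)` → data = [6, 2, 1, 797]
`print(data)` → prints [6, 2, 1, 797]

Answer: [6, 2, 1, 797]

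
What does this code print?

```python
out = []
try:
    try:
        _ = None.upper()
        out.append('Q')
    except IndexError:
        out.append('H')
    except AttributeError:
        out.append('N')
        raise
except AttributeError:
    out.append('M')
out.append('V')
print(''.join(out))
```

Execution trace: 'N' (inner except AttributeError) → 'M' (outer except AttributeError) → 'V' (after the try/except). Output: NMV

Answer: NMV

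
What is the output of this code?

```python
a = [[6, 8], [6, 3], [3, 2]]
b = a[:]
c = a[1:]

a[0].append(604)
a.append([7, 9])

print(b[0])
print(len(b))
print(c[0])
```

Key concept: slice with nested mutation.
Step by step:
`a = [[6, 8], [6, 3], [3, 2]]` → a = [[6, 8], [6, 3], [3, 2]]
`b = a[:]` → b = [[6, 8], [6, 3], [3, 2]]
`c = a[1:]` → c = [[6, 3], [3, 2]]
`a[0].append(604)` → a = [[6, 8, 604], [6, 3], [3, 2]]; b = [[6, 8, 604], [6, 3], [3, 2]]
`a.append([7, 9])` → a = [[6, 8, 604], [6, 3], [3, 2], [7, 9]]
`print(b[0])` → prints [6, 8, 604]
`print(len(b))` → prints 3
`print(c[0])` → prints [6, 3]

Answer:
[6, 8, 604]
3
[6, 3]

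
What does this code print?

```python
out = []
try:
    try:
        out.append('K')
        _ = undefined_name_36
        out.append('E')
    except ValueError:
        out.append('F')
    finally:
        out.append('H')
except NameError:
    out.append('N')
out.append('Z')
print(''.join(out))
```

Execution trace: 'K' (try body) → 'H' (finally) → 'N' (outer except NameError) → 'Z' (after the try/except). Output: KHNZ

Answer: KHNZ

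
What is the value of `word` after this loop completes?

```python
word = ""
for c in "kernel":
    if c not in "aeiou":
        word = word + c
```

Remove vowels from 'kernel'
`word` takes the values: "" → "k" → "kr" → "krn" → "krnl"

Answer: "krnl"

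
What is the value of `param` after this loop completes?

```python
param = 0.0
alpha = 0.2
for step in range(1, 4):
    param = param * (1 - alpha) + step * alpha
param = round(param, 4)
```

Moving average with lr=0.2
`param` takes the values: 0.0 → 0.2 → 0.56 → 1.048

Answer: 1.048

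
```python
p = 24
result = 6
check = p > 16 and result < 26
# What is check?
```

Trace:
`p = 24` → p = 24
`result = 6` → result = 6
`check = p > 16 and result < 26` → check = True
So check = True

Answer: True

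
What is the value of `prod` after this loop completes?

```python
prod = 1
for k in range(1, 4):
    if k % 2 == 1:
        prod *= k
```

Product of odd numbers 1 to 3
`prod` takes the values: 1 → 3

Answer: 3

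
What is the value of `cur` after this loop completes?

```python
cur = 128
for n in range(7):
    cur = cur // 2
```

Halve 7 times: 128 // 2^7 = 1
`cur` takes the values: 128 → 64 → 32 → 16 → 8 → 4 → 2 → 1

Answer: 1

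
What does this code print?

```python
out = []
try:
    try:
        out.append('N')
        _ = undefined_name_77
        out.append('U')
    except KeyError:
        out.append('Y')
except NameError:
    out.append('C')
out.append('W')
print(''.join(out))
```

Execution trace: 'N' (try body) → 'C' (outer except NameError) → 'W' (after the try/except). Output: NCW

Answer: NCW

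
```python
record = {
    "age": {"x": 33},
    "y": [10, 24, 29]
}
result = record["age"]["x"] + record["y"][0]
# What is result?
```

Trace:
`record = { ...` → record = {'age': {'x': 33}, 'y': [10, 24, 29]}
`result = record["age"]["x"] + record["y"][0]` → result = 43
So result = 43

Answer: 43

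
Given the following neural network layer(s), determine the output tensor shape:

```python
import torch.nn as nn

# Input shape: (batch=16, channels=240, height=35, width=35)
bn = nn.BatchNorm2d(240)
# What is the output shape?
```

Input: (16, 240, 35, 35) -> Output: (16, 240, 35, 35)

Answer: (16, 240, 35, 35)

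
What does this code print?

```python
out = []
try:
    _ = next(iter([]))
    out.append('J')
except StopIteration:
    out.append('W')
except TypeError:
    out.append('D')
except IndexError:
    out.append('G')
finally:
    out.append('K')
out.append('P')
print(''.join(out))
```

Execution trace: 'W' (except StopIteration) → 'K' (finally) → 'P' (after the try/except). Output: WKP

Answer: WKP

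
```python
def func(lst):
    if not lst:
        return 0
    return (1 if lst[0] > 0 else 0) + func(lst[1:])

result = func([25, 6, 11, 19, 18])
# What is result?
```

Count of positive elements in [25, 6, 11, 19, 18] = 5

Answer: 5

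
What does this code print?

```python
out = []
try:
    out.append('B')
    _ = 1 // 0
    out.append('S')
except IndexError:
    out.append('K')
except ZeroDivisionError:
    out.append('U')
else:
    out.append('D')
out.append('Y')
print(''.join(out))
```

Execution trace: 'B' (try body) → 'U' (except ZeroDivisionError) → 'Y' (after the try/except). Output: BUY

Answer: BUY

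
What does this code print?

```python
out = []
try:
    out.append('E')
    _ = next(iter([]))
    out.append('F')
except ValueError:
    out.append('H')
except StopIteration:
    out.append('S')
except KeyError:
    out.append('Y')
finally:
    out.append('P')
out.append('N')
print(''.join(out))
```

Execution trace: 'E' (try body) → 'S' (except StopIteration) → 'P' (finally) → 'N' (after the try/except). Output: ESPN

Answer: ESPN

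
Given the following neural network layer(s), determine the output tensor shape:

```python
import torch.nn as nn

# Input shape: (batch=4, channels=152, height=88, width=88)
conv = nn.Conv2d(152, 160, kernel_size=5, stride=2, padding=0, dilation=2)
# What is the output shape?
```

Input: (4, 152, 88, 88) -> Output: (4, 160, 40, 40)

Answer: (4, 160, 40, 40)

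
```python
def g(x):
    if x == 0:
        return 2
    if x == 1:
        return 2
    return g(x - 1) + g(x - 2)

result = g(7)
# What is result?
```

Build up from base cases: g(0)=2, g(1)=2, g(2)=4, g(3)=6, g(4)=10, g(5)=16, g(6)=26, ..., g(7)=42

Answer: 42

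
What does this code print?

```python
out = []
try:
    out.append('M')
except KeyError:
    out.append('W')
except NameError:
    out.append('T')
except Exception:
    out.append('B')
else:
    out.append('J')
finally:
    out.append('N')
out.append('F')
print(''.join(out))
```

Execution trace: 'M' (try body, no exception) → 'J' (else) → 'N' (finally) → 'F' (after the try/except). Output: MJNF

Answer: MJNF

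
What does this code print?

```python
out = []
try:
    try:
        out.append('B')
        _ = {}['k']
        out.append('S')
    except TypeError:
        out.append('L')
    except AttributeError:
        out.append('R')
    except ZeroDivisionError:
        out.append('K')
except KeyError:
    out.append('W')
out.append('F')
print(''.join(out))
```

Execution trace: 'B' (try body) → 'W' (outer except KeyError) → 'F' (after the try/except). Output: BWF

Answer: BWF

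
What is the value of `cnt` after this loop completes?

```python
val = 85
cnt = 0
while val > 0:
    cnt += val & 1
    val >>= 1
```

Count set bits in 85 (binary: 0b1010101)
`cnt` takes the values: 0 → 1 → 2 → 3 → 4

Answer: 4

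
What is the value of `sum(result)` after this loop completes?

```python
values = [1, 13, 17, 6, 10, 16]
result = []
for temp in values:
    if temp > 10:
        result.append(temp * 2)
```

Sum of doubled values > 10
`result` takes the values: [] → [26] → [26, 34] → [26, 34, 32]
So `sum(result)` = 92

Answer: 92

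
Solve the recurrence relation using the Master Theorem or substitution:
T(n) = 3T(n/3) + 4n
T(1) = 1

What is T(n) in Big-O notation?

By Master Theorem: a=3, b=3, f(n)=4n. Since log_3(3) = 1 and f(n) = Θ(n^1), Case 2 applies. T(n) = O(n log n).

Answer: O(n log n)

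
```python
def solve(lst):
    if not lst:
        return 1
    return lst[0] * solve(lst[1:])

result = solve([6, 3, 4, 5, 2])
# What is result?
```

Product over [6, 3, 4, 5, 2] = 6 * 3 * 4 * 5 * 2 = 720

Answer: 720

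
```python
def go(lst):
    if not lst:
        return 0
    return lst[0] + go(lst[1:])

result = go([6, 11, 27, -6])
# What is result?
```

6 + 11 + 27 + (-6) + 0 = 38

Answer: 38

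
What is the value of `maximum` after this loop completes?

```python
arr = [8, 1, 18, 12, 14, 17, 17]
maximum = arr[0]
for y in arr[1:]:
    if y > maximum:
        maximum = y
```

Maximum of [8, 1, 18, 12, 14, 17, 17]
`maximum` takes the values: 8 → 18

Answer: 18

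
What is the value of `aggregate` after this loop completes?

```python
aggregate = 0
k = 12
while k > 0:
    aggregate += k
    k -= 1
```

Sum 12 down to 1
`aggregate` takes the values: 0 → 12 → 23 → 33 → 42 → 50 → 57 → 63 → 68 → 72 → 75 → 77 → 78

Answer: 78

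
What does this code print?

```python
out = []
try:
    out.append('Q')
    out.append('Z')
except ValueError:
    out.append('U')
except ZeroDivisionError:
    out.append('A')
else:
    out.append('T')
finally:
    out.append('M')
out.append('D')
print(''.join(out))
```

Execution trace: 'Q' (try body) → 'Z' (try body, no exception) → 'T' (else) → 'M' (finally) → 'D' (after the try/except). Output: QZTMD

Answer: QZTMD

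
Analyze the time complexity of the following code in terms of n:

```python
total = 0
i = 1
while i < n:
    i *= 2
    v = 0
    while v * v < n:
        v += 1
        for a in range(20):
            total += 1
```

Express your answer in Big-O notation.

Each loop level contributes: log n × √n × 1. Multiplying the contributions gives O(√n log n).

Answer: O(√n log n)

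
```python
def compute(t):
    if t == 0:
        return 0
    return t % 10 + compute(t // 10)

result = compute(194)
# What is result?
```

Sum of digits of 194: 4 + 9 + 1 = 14

Answer: 14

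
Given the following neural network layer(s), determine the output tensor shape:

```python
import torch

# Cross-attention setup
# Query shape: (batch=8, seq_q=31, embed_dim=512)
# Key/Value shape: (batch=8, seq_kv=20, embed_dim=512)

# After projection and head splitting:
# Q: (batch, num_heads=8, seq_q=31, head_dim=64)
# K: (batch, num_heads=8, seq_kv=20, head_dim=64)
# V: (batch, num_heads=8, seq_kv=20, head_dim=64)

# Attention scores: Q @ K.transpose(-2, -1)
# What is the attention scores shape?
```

Input: (8, 31, 512) -> Output: (8, 8, 31, 20)

Answer: (8, 8, 31, 20)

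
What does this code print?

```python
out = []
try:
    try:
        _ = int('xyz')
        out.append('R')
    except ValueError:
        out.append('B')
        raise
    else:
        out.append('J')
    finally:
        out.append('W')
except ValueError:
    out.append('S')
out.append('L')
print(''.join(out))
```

Execution trace: 'B' (except ValueError) → 'W' (finally) → 'S' (outer except ValueError) → 'L' (after the try/except). Output: BWSL

Answer: BWSL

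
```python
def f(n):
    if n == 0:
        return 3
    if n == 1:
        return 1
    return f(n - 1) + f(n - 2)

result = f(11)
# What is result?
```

Build up from base cases: f(0)=3, f(1)=1, f(2)=4, f(3)=5, f(4)=9, f(5)=14, f(6)=23, ..., f(11)=254

Answer: 254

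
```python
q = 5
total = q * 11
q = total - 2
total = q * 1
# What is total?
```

Trace:
`q = 5` → q = 5
`total = q * 11` → total = 55
`q = total - 2` → q = 53
`total = q * 1` → total = 53
So total = 53

Answer: 53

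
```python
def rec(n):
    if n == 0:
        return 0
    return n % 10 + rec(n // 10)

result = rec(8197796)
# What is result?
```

Sum of digits of 8197796: 6 + 9 + 7 + 7 + 9 + 1 + 8 = 47

Answer: 47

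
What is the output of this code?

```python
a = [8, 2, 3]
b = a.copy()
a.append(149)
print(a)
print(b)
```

Key concept: list.copy() creates independent copy.
Step by step:
`a = [8, 2, 3]` → a = [8, 2, 3]
`b = a.copy()` → b = [8, 2, 3]
`a.append(149)` → a = [8, 2, 3, 149]
`print(a)` → prints [8, 2, 3, 149]
`print(b)` → prints [8, 2, 3]

Answer:
[8, 2, 3, 149]
[8, 2, 3]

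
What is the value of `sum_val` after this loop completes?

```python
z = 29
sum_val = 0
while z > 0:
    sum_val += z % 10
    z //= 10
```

Sum digits of 29
`sum_val` takes the values: 0 → 9 → 11

Answer: 11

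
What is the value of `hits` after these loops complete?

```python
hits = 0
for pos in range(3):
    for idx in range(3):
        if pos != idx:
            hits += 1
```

3² - 3 (exclude diagonal)
`hits` takes the values: 0 → 1 → 2 → 3 → 4 → 5 → 6

Answer: 6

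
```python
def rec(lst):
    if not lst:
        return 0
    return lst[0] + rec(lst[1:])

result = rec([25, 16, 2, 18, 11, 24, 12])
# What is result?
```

25 + 16 + 2 + 18 + 11 + 24 + 12 + 0 = 108

Answer: 108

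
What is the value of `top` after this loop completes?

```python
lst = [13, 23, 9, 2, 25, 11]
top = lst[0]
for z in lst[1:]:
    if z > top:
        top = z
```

Maximum of [13, 23, 9, 2, 25, 11]
`top` takes the values: 13 → 23 → 25

Answer: 25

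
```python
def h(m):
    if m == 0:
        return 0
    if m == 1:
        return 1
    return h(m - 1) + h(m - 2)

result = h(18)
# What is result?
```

Build up from base cases: h(0)=0, h(1)=1, h(2)=1, h(3)=2, h(4)=3, h(5)=5, h(6)=8, ..., h(18)=2584

Answer: 2584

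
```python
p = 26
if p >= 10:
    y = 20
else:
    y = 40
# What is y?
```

Trace:
`p = 26` → p = 26
`if p >= 10: ...` → p >= 10 is True → y = 20
So y = 20

Answer: 20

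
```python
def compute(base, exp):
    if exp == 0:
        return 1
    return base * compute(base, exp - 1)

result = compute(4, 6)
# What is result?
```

compute(4, 6) = 4 * 4 * 4 * 4 * 4 * 4 = 4096

Answer: 4096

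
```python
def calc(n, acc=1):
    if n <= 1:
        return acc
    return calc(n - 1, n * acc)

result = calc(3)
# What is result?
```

Accumulator trace (n, acc): (3, 1) -> (2, 3) -> (1, 6) -> return 6

Answer: 6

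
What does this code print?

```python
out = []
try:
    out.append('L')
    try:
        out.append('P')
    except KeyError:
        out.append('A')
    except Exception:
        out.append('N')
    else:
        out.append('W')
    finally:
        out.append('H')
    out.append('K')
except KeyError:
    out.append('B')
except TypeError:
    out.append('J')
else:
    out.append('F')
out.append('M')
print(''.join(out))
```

Execution trace: 'L' (try body) → 'P' (inner try body, no exception) → 'W' (inner else) → 'H' (inner finally) → 'K' (try body, no exception) → 'F' (else) → 'M' (after the try/except). Output: LPWHKFM

Answer: LPWHKFM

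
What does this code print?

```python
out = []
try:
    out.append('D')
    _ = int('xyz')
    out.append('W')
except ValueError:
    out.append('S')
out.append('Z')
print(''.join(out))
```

Execution trace: 'D' (try body) → 'S' (except ValueError) → 'Z' (after the try/except). Output: DSZ

Answer: DSZ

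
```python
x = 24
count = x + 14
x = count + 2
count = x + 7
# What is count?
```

Trace:
`x = 24` → x = 24
`count = x + 14` → count = 38
`x = count + 2` → x = 40
`count = x + 7` → count = 47
So count = 47

Answer: 47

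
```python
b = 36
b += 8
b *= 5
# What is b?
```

Trace:
`b = 36` → b = 36
`b += 8` → b = 44
`b *= 5` → b = 220
So b = 220

Answer: 220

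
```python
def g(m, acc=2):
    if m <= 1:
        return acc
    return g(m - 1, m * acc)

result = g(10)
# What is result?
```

Accumulator trace (n, acc): (10, 2) -> (9, 20) -> (8, 180) -> (7, 1440) -> (6, 10080) -> (5, 60480) -> (4, 302400) -> (3, 1209600) -> (2, 3628800) -> (1, 7257600) -> return 7257600

Answer: 7257600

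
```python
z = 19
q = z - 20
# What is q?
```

Trace:
`z = 19` → z = 19
`q = z - 20` → q = -1
So q = -1

Answer: -1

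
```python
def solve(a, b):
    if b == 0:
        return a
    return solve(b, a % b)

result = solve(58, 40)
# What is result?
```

solve(58, 40) -> solve(40, 18) -> solve(18, 4) -> solve(4, 2) -> solve(2, 0) -> 2

Answer: 2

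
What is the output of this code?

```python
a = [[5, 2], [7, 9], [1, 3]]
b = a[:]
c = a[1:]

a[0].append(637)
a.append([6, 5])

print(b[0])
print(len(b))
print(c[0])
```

Key concept: slice with nested mutation.
Step by step:
`a = [[5, 2], [7, 9], [1, 3]]` → a = [[5, 2], [7, 9], [1, 3]]
`b = a[:]` → b = [[5, 2], [7, 9], [1, 3]]
`c = a[1:]` → c = [[7, 9], [1, 3]]
`a[0].append(637)` → a = [[5, 2, 637], [7, 9], [1, 3]]; b = [[5, 2, 637], [7, 9], [1, 3]]
`a.append([6, 5])` → a = [[5, 2, 637], [7, 9], [1, 3], [6, 5]]
`print(b[0])` → prints [5, 2, 637]
`print(len(b))` → prints 3
`print(c[0])` → prints [7, 9]

Answer:
[5, 2, 637]
3
[7, 9]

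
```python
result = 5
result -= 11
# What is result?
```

Trace:
`result = 5` → result = 5
`result -= 11` → result = -6
So result = -6

Answer: -6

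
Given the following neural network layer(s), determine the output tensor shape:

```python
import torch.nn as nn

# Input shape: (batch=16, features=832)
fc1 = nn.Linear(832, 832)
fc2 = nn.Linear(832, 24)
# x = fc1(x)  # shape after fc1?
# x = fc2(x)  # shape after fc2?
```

Input: (16, 832) -> after fc1: (16, 832) -> Output: (16, 24)

Answer: (16, 24)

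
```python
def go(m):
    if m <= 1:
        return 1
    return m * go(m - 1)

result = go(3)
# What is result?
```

go(3) = 3 * 2 * 1 = 6

Answer: 6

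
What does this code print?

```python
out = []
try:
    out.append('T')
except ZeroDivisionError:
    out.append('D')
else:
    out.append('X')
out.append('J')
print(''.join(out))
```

Execution trace: 'T' (try body, no exception) → 'X' (else) → 'J' (after the try/except). Output: TXJ

Answer: TXJ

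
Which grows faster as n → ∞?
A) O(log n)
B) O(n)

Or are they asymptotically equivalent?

O(log n) vs O(n): Higher order terms dominate.

Answer: B) O(n) grows faster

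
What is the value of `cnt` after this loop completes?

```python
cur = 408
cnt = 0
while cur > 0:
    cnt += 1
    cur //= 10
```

Count digits by repeated division by 10
`cnt` takes the values: 0 → 1 → 2 → 3

Answer: 3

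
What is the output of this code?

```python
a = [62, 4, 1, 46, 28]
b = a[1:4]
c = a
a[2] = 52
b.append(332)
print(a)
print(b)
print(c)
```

Key concept: slice vs alias.
Step by step:
`a = [62, 4, 1, 46, 28]` → a = [62, 4, 1, 46, 28]
`b = a[1:4]` → b = [4, 1, 46]
`c = a` → c = [62, 4, 1, 46, 28] (same object as a)
`a[2] = 52` → a = [62, 4, 52, 46, 28] (same object as c); c = [62, 4, 52, 46, 28] (same object as a)
`b.append(332)` → b = [4, 1, 46, 332]
`print(a)` → prints [62, 4, 52, 46, 28]
`print(b)` → prints [4, 1, 46, 332]
`print(c)` → prints [62, 4, 52, 46, 28]

Answer:
[62, 4, 52, 46, 28]
[4, 1, 46, 332]
[62, 4, 52, 46, 28]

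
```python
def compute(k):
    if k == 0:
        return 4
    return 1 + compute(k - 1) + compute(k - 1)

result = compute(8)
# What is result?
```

compute(k) = 1 + 2·compute(k-1), compute(0)=4. Closed form: (4+1)·2^8 - 1 = 1279.

Answer: 1279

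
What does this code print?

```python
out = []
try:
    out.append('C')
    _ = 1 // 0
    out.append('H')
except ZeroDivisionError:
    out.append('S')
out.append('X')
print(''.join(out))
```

Execution trace: 'C' (try body) → 'S' (except ZeroDivisionError) → 'X' (after the try/except). Output: CSX

Answer: CSX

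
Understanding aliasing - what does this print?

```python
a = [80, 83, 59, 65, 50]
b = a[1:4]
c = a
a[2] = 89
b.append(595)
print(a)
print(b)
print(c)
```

Key concept: slice vs alias.
Step by step:
`a = [80, 83, 59, 65, 50]` → a = [80, 83, 59, 65, 50]
`b = a[1:4]` → b = [83, 59, 65]
`c = a` → c = [80, 83, 59, 65, 50] (same object as a)
`a[2] = 89` → a = [80, 83, 89, 65, 50] (same object as c); c = [80, 83, 89, 65, 50] (same object as a)
`b.append(595)` → b = [83, 59, 65, 595]
`print(a)` → prints [80, 83, 89, 65, 50]
`print(b)` → prints [83, 59, 65, 595]
`print(c)` → prints [80, 83, 89, 65, 50]

Answer:
[80, 83, 89, 65, 50]
[83, 59, 65, 595]
[80, 83, 89, 65, 50]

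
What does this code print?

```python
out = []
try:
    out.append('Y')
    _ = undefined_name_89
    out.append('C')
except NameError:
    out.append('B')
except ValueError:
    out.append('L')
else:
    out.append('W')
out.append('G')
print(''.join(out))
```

Execution trace: 'Y' (try body) → 'B' (except NameError) → 'G' (after the try/except). Output: YBG

Answer: YBG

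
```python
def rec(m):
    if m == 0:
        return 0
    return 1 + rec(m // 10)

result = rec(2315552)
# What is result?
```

Count of digits of 2315552: 7

Answer: 7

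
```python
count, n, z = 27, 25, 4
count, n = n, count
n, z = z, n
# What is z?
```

Trace:
`count, n, z = 27, 25, 4` → count = 27; n = 25; z = 4
`count, n = n, count` → count = 25; n = 27
`n, z = z, n` → n = 4; z = 27
So z = 27

Answer: 27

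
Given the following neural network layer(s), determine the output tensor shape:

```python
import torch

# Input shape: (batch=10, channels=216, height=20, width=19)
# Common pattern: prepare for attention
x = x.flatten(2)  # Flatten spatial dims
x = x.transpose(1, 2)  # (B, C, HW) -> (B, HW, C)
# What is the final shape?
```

Input: (10, 216, 20, 19) -> after flatten(2): (10, 216, 380) -> Output: (10, 380, 216)

Answer: (10, 380, 216)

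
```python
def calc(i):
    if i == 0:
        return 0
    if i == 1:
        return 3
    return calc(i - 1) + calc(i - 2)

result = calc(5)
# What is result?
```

Build up from base cases: calc(0)=0, calc(1)=3, calc(2)=3, calc(3)=6, calc(4)=9, calc(5)=15

Answer: 15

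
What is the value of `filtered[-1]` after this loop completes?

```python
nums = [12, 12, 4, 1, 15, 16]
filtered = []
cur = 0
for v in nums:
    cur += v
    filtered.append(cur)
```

Cumulative sum ends at 60
`filtered` takes the values: [] → [12] → [12, 24] → [12, 24, 28] → [12, 24, 28, 29] → [12, 24, 28, 29, 44] → [12, 24, 28, 29, 44, 60]
So `filtered[-1]` = 60

Answer: 60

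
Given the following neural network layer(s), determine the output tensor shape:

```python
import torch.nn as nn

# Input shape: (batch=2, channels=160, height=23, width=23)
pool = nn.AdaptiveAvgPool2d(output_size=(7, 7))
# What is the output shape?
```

Input: (2, 160, 23, 23) -> Output: (2, 160, 7, 7)

Answer: (2, 160, 7, 7)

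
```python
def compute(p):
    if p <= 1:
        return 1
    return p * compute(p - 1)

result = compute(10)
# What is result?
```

compute(10) = 10 * 9 * 8 * 7 * 6 * 5 * 4 * 3 * 2 * 1 = 3628800

Answer: 3628800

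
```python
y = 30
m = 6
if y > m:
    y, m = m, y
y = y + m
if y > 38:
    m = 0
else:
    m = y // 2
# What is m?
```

Trace:
`y = 30` → y = 30
`m = 6` → m = 6
`if y > m: ...` → y > m is True → y = 6; m = 30
`y = y + m` → y = 36
`if y > 38: ...` → y > 38 is False, take else branch → m = 18
So m = 18

Answer: 18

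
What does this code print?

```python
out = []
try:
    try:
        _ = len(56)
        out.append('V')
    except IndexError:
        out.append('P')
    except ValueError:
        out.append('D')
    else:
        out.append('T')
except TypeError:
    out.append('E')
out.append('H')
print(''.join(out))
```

Execution trace: 'E' (outer except TypeError) → 'H' (after the try/except). Output: EH

Answer: EH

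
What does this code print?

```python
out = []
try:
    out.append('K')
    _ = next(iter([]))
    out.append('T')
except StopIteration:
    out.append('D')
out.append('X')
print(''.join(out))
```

Execution trace: 'K' (try body) → 'D' (except StopIteration) → 'X' (after the try/except). Output: KDX

Answer: KDX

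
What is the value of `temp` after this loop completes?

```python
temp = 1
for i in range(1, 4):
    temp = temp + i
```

Start at 1, add 1 through 3
`temp` takes the values: 1 → 2 → 4 → 7

Answer: 7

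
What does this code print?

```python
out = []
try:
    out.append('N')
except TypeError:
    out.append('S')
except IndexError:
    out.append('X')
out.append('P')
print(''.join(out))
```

Execution trace: 'N' (try body, no exception) → 'P' (after the try/except). Output: NP

Answer: NP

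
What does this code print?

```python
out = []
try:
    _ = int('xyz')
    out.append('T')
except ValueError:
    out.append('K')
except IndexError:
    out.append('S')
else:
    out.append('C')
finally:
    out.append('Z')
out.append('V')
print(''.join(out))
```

Execution trace: 'K' (except ValueError) → 'Z' (finally) → 'V' (after the try/except). Output: KZV

Answer: KZV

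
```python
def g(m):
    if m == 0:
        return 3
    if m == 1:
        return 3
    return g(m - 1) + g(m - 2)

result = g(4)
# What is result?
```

Build up from base cases: g(0)=3, g(1)=3, g(2)=6, g(3)=9, g(4)=15

Answer: 15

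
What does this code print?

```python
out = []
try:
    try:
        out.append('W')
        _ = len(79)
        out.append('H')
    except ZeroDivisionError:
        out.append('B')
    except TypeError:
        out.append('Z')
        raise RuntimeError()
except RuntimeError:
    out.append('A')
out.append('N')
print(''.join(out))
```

Execution trace: 'W' (try body) → 'Z' (except TypeError) → 'A' (outer except RuntimeError) → 'N' (after the try/except). Output: WZAN

Answer: WZAN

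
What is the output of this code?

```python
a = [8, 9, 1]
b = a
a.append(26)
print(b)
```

Key concept: basic list aliasing.
Step by step:
`a = [8, 9, 1]` → a = [8, 9, 1]
`b = a` → b = [8, 9, 1] (same object as a)
`a.append(26)` → a = [8, 9, 1, 26] (same object as b); b = [8, 9, 1, 26] (same object as a)
`print(b)` → prints [8, 9, 1, 26]

Answer: [8, 9, 1, 26]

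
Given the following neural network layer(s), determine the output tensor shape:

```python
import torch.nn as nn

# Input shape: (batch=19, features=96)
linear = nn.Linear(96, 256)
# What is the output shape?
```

Input: (19, 96) -> Output: (19, 256)

Answer: (19, 256)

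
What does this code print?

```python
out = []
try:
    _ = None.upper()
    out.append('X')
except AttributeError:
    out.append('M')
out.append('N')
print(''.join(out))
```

Execution trace: 'M' (except AttributeError) → 'N' (after the try/except). Output: MN

Answer: MN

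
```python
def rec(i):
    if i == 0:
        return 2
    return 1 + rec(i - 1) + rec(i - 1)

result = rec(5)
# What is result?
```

rec(i) = 1 + 2·rec(i-1), rec(0)=2. Closed form: (2+1)·2^5 - 1 = 95.

Answer: 95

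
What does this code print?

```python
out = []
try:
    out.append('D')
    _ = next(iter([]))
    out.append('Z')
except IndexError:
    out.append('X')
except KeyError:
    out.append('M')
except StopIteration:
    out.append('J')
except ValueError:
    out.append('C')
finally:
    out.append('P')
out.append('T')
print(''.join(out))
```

Execution trace: 'D' (try body) → 'J' (except StopIteration) → 'P' (finally) → 'T' (after the try/except). Output: DJPT

Answer: DJPT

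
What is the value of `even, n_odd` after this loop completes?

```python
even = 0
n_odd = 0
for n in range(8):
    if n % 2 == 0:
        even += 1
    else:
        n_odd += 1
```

Count evens and odds in range(8)
`even, n_odd` takes the values: (0, 0) → (1, 0) → (1, 1) → (2, 1) → (2, 2) → (3, 2) → (3, 3) → (4, 3) → (4, 4)

Answer: 4, 4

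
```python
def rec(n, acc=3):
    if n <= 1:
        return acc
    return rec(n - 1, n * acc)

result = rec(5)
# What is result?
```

Accumulator trace (n, acc): (5, 3) -> (4, 15) -> (3, 60) -> (2, 180) -> (1, 360) -> return 360

Answer: 360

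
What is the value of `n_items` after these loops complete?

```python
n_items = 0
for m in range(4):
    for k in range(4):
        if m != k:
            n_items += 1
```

4² - 4 (exclude diagonal)
`n_items` takes the values: 0 → 1 → 2 → 3 → 4 → 5 → 6 → 7 → 8 → 9 → 10 → 11 → 12

Answer: 12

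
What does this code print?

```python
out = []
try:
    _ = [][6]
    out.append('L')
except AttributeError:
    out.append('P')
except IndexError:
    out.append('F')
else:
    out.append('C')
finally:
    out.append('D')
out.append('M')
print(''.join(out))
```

Execution trace: 'F' (except IndexError) → 'D' (finally) → 'M' (after the try/except). Output: FDM

Answer: FDM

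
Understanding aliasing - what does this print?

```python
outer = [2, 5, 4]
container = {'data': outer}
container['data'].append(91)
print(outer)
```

Key concept: dict holds reference to list.
Step by step:
`outer = [2, 5, 4]` → outer = [2, 5, 4]
`container = {'data': outer}` → container = {'data': [2, 5, 4]}
`container['data'].append(91)` → outer = [2, 5, 4, 91]; container = {'data': [2, 5, 4, 91]}
`print(outer)` → prints [2, 5, 4, 91]

Answer: [2, 5, 4, 91]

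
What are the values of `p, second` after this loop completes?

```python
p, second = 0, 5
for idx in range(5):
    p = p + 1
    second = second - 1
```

p goes 0→5, second goes 5→0
`p, second` takes the values: (0, 5) → (1, 5) → (1, 4) → (2, 4) → (2, 3) → (3, 3) → (3, 2) → (4, 2) → (4, 1) → (5, 1) → (5, 0)

Answer: 5, 0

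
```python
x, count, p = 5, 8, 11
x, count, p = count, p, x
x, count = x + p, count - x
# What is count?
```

Trace:
`x, count, p = 5, 8, 11` → x = 5; count = 8; p = 11
`x, count, p = count, p, x` → x = 8; count = 11; p = 5
`x, count = x + p, count - x` → x = 13; count = 3
So count = 3

Answer: 3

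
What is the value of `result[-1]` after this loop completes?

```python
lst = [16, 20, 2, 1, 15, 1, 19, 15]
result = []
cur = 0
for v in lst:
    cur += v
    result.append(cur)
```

Cumulative sum ends at 89
`result` takes the values: [] → [16] → [16, 36] → [16, 36, 38] → [16, 36, 38, 39] → [16, 36, 38, 39, 54] → [16, 36, 38, 39, 54, 55] → [16, 36, 38, 39, 54, 55, 74] → [16, 36, 38, 39, 54, 55, 74, 89]
So `result[-1]` = 89

Answer: 89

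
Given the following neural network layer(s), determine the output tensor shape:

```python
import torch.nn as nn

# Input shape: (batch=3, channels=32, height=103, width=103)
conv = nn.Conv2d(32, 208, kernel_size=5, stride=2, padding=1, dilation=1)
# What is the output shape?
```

Input: (3, 32, 103, 103) -> Output: (3, 208, 51, 51)

Answer: (3, 208, 51, 51)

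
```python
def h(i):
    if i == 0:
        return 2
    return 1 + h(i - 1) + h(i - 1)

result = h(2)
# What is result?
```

h(i) = 1 + 2·h(i-1), h(0)=2. Closed form: (2+1)·2^2 - 1 = 11.

Answer: 11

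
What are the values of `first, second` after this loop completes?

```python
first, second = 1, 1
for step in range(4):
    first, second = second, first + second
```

Fibonacci: after 4 iterations
`first, second` takes the values: (1, 1) → (1, 2) → (2, 3) → (3, 5) → (5, 8)

Answer: 5, 8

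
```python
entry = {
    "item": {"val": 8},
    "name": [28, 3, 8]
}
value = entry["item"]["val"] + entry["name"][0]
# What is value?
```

Trace:
`entry = { ...` → entry = {'item': {'val': 8}, 'name': [28, 3, 8]}
`value = entry["item"]["val"] + entry["name"][0]` → value = 36
So value = 36

Answer: 36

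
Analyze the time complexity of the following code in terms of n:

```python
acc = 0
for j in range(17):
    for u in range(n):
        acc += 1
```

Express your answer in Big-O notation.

Each loop level contributes: 1 × n. Multiplying the contributions gives O(n).

Answer: O(n)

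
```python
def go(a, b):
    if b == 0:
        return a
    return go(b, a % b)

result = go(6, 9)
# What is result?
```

go(6, 9) -> go(9, 6) -> go(6, 3) -> go(3, 0) -> 3

Answer: 3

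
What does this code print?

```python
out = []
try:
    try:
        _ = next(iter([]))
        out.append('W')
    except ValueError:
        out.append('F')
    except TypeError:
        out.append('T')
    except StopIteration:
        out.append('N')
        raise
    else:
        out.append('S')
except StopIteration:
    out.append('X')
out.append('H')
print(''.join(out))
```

Execution trace: 'N' (inner except StopIteration) → 'X' (outer except StopIteration) → 'H' (after the try/except). Output: NXH

Answer: NXH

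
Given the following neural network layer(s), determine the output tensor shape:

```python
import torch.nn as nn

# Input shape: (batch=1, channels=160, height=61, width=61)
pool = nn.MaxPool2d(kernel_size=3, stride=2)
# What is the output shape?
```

Input: (1, 160, 61, 61) -> Output: (1, 160, 30, 30)

Answer: (1, 160, 30, 30)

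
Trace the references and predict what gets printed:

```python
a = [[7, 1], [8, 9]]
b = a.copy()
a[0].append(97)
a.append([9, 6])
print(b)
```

Key concept: shallow copy with nested lists.
Step by step:
`a = [[7, 1], [8, 9]]` → a = [[7, 1], [8, 9]]
`b = a.copy()` → b = [[7, 1], [8, 9]]
`a[0].append(97)` → a = [[7, 1, 97], [8, 9]]; b = [[7, 1, 97], [8, 9]]
`a.append([9, 6])` → a = [[7, 1, 97], [8, 9], [9, 6]]
`print(b)` → prints [[7, 1, 97], [8, 9]]

Answer: [[7, 1, 97], [8, 9]]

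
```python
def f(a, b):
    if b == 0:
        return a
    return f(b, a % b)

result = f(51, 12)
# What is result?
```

f(51, 12) -> f(12, 3) -> f(3, 0) -> 3

Answer: 3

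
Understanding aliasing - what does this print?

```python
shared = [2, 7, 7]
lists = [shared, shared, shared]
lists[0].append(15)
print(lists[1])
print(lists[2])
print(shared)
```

Key concept: list of same reference.
Step by step:
`shared = [2, 7, 7]` → shared = [2, 7, 7]
`lists = [shared, shared, shared]` → lists = [[2, 7, 7], [2, 7, 7], [2, 7, 7]]
`lists[0].append(15)` → shared = [2, 7, 7, 15]; lists = [[2, 7, 7, 15], [2, 7, 7, 15], [2, 7, 7, 15]]
`print(lists[1])` → prints [2, 7, 7, 15]
`print(lists[2])` → prints [2, 7, 7, 15]
`print(shared)` → prints [2, 7, 7, 15]

Answer:
[2, 7, 7, 15]
[2, 7, 7, 15]
[2, 7, 7, 15]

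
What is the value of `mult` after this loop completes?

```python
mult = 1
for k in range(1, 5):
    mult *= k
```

4! = 24
`mult` takes the values: 1 → 2 → 6 → 24

Answer: 24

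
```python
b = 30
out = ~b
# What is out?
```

Trace:
`b = 30` → b = 30
`out = ~b` → out = -31
So out = -31

Answer: -31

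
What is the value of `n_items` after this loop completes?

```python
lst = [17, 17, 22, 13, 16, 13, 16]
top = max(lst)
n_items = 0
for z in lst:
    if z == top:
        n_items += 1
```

Count of max value 22 in [17, 17, 22, 13, 16, 13, 16]
`n_items` takes the values: 0 → 1

Answer: 1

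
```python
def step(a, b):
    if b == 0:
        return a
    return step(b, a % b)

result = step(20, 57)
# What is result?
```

step(20, 57) -> step(57, 20) -> step(20, 17) -> step(17, 3) -> step(3, 2) -> step(2, 1) -> step(1, 0) -> 1

Answer: 1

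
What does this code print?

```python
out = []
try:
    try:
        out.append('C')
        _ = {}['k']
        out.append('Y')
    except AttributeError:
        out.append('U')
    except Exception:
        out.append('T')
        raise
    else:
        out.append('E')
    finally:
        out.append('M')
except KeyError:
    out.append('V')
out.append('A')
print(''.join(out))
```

Execution trace: 'C' (inner try body) → 'T' (inner except Exception) → 'M' (inner finally) → 'V' (outer except KeyError) → 'A' (after the try/except). Output: CTMVA

Answer: CTMVA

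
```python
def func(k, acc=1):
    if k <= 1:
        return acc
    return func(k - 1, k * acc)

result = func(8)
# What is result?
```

Accumulator trace (n, acc): (8, 1) -> (7, 8) -> (6, 56) -> (5, 336) -> (4, 1680) -> (3, 6720) -> (2, 20160) -> (1, 40320) -> return 40320

Answer: 40320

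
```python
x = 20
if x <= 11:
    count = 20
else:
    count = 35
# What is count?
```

Trace:
`x = 20` → x = 20
`if x <= 11: ...` → x <= 11 is False, take else branch → count = 35
So count = 35

Answer: 35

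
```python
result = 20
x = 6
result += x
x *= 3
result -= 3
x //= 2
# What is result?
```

Trace:
`result = 20` → result = 20
`x = 6` → x = 6
`result += x` → result = 26
`x *= 3` → x = 18
`result -= 3` → result = 23
`x //= 2` → x = 9
So result = 23

Answer: 23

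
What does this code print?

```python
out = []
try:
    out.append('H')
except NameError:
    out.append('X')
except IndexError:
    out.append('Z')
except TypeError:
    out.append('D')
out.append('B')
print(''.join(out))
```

Execution trace: 'H' (try body, no exception) → 'B' (after the try/except). Output: HB

Answer: HB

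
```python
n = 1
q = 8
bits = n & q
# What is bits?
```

Trace:
`n = 1` → n = 1
`q = 8` → q = 8
`bits = n & q` → bits = 0
So bits = 0

Answer: 0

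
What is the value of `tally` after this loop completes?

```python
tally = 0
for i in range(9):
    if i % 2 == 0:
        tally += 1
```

Count numbers divisible by 2 in range(9)
`tally` takes the values: 0 → 1 → 2 → 3 → 4 → 5

Answer: 5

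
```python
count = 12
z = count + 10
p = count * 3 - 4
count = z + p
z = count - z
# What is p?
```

Trace:
`count = 12` → count = 12
`z = count + 10` → z = 22
`p = count * 3 - 4` → p = 32
`count = z + p` → count = 54
`z = count - z` → z = 32
So p = 32

Answer: 32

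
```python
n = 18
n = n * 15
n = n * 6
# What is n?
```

Trace:
`n = 18` → n = 18
`n = n * 15` → n = 270
`n = n * 6` → n = 1620
So n = 1620

Answer: 1620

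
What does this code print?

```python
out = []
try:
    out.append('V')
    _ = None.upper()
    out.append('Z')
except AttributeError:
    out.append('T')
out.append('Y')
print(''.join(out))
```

Execution trace: 'V' (try body) → 'T' (except AttributeError) → 'Y' (after the try/except). Output: VTY

Answer: VTY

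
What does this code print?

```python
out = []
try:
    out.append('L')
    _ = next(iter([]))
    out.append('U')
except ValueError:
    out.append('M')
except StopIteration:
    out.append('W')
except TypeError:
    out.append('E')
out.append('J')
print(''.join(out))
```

Execution trace: 'L' (try body) → 'W' (except StopIteration) → 'J' (after the try/except). Output: LWJ

Answer: LWJ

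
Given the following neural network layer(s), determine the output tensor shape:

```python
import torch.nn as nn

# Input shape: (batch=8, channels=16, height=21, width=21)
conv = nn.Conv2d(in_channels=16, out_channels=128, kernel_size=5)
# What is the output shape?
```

Input: (8, 16, 21, 21) -> Output: (8, 128, 17, 17)

Answer: (8, 128, 17, 17)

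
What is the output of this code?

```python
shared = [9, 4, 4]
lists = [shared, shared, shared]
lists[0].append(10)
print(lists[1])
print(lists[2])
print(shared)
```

Key concept: list of same reference.
Step by step:
`shared = [9, 4, 4]` → shared = [9, 4, 4]
`lists = [shared, shared, shared]` → lists = [[9, 4, 4], [9, 4, 4], [9, 4, 4]]
`lists[0].append(10)` → shared = [9, 4, 4, 10]; lists = [[9, 4, 4, 10], [9, 4, 4, 10], [9, 4, 4, 10]]
`print(lists[1])` → prints [9, 4, 4, 10]
`print(lists[2])` → prints [9, 4, 4, 10]
`print(shared)` → prints [9, 4, 4, 10]

Answer:
[9, 4, 4, 10]
[9, 4, 4, 10]
[9, 4, 4, 10]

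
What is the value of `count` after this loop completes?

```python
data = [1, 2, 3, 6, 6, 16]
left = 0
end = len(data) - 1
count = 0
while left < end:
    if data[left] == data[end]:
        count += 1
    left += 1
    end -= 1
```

Count matching pairs from ends
`count` takes the values: 0

Answer: 0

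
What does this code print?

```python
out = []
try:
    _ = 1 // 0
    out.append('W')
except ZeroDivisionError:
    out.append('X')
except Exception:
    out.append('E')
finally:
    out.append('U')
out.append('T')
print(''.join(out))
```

Execution trace: 'X' (except ZeroDivisionError) → 'U' (finally) → 'T' (after the try/except). Output: XUT

Answer: XUT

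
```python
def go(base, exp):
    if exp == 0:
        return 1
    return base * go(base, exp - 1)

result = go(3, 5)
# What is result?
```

go(3, 5) = 3 * 3 * 3 * 3 * 3 = 243

Answer: 243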